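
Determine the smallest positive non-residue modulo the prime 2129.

(2/2129) = +1, so 2 is a residue.
(3/2129) = −1, so 3 is the smallest positive non-residue mod 2129.

3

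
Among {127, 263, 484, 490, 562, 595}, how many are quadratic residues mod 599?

4

(127/599) = +1 → QR.
(263/599) = +1 → QR.
(484/599) = +1 → QR.
(490/599) = +1 → QR.
(562/599) = -1 → non-residue.
(595/599) = -1 → non-residue.
Total quadratic residues among the 6: 4.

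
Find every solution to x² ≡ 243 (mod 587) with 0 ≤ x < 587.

Since 587 ≡ 3 (mod 4), a square root of 243 is 243^((587+1)/4) = 243^147 mod 587.
Repeated squaring: 243^2≡349, 243^4≡292, 243^8≡149, 243^16≡482, 243^32≡459, 243^64≡535, 243^128≡356 (mod 587).
243^147 = 243^(128+16+2+1) ≡ 209 (mod 587).
Check: 209² = 43681 ≡ 243 (mod 587). The two roots are 209 and 378.

209, 378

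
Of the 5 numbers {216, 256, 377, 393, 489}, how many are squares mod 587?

2

(216/587) = -1 → non-residue.
(256/587) = +1 → QR.
(377/587) = -1 → non-residue.
(393/587) = -1 → non-residue.
(489/587) = +1 → QR.
Total quadratic residues among the 5: 2.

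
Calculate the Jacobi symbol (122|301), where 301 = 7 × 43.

-1

Pull out 2: since 301 ≡ 5 (mod 8), (2/301) = -1.
Reciprocity: 61 ≡ 1 and 301 ≡ 1 (mod 4), so (61/301) = +(301/61).
Reduce top mod 61: now compute (57/61).
Reciprocity: 57 ≡ 1 and 61 ≡ 1 (mod 4), so (57/61) = +(61/57).
Reduce top mod 57: now compute (4/57).
Pull out 2^2: since 57 ≡ 1 (mod 8), (2/57) = +1, so (2/57)^2 = +1.
Reached (1/57) = 1. Collecting the sign flips along the way, the symbol is -1.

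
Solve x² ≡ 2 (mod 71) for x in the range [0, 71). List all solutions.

12, 59

Since 71 ≡ 3 (mod 4), a square root of 2 is 2^((71+1)/4) = 2^18 mod 71.
Repeated squaring: 2^2≡4, 2^4≡16, 2^8≡43, 2^16≡3 (mod 71).
2^18 = 2^(16+2) ≡ 12 (mod 71).
Check: 12² = 144 ≡ 2 (mod 71). The two roots are 12 and 59.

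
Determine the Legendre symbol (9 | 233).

Reciprocity: 9 ≡ 1 and 233 ≡ 1 (mod 4), so (9/233) = +(233/9).
Reduce top mod 9: now compute (8/9).
Pull out 2^3: since 9 ≡ 1 (mod 8), (2/9) = +1, so (2/9)^3 = +1.
Reached (1/9) = 1. Collecting the sign flips along the way, the symbol is +1.

1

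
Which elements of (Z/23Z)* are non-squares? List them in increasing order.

5, 7, 10, 11, 14, 15, 17, 19, 20, 21, 22

Square k = 1,…,11 (k and 23−k give the same square):
1²=1, 2²=4, 3²=9, 4²=16, 5²≡2, 6²≡13, 7²≡3, 8²≡18, 9²≡12, 10²≡8, 11²≡6 (mod 23).
The residues are {1, 2, 3, 4, 6, 8, 9, 12, 13, 16, 18}; the non-residues are the remaining 11 nonzero classes.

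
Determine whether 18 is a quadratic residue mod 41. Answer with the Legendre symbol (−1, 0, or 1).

1

Pull out 2: since 41 ≡ 1 (mod 8), (2/41) = +1.
Reciprocity: 9 ≡ 1 and 41 ≡ 1 (mod 4), so (9/41) = +(41/9).
Reduce top mod 9: now compute (5/9).
Reciprocity: 5 ≡ 1 and 9 ≡ 1 (mod 4), so (5/9) = +(9/5).
Reduce top mod 5: now compute (4/5).
Pull out 2^2: since 5 ≡ 5 (mod 8), (2/5) = -1, so (2/5)^2 = +1.
Reached (1/5) = 1. Collecting the sign flips along the way, the symbol is +1.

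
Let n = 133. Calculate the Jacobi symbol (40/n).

1

Pull out 2^3: since 133 ≡ 5 (mod 8), (2/133) = -1, so (2/133)^3 = -1.
Reciprocity: 5 ≡ 1 and 133 ≡ 1 (mod 4), so (5/133) = +(133/5).
Reduce top mod 5: now compute (3/5).
Reciprocity: 3 ≡ 3 and 5 ≡ 1 (mod 4), so (3/5) = +(5/3).
Reduce top mod 3: now compute (2/3).
Pull out 2: since 3 ≡ 3 (mod 8), (2/3) = -1.
Reached (1/3) = 1. Collecting the sign flips along the way, the symbol is +1.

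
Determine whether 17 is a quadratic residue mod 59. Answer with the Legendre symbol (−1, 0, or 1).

1

Reciprocity: 17 ≡ 1 and 59 ≡ 3 (mod 4), so (17/59) = +(59/17).
Reduce top mod 17: now compute (8/17).
Pull out 2^3: since 17 ≡ 1 (mod 8), (2/17) = +1, so (2/17)^3 = +1.
Reached (1/17) = 1. Collecting the sign flips along the way, the symbol is +1.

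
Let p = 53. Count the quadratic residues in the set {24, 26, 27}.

(24/53) = +1 → QR.
(26/53) = -1 → non-residue.
(27/53) = -1 → non-residue.
Total quadratic residues among the 3: 1.

1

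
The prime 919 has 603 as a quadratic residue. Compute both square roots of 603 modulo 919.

Since 919 ≡ 3 (mod 4), a square root of 603 is 603^((919+1)/4) = 603^230 mod 919.
Repeated squaring: 603^2≡604, 603^4≡892, 603^8≡729, 603^16≡259, 603^32≡913, 603^64≡36, 603^128≡377 (mod 919).
603^230 = 603^(128+64+32+4+2) ≡ 377 (mod 919).
Check: 377² = 142129 ≡ 603 (mod 919). The two roots are 377 and 542.

377, 542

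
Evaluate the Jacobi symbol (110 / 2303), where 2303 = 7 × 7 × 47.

1

Pull out 2: since 2303 ≡ 7 (mod 8), (2/2303) = +1.
Reciprocity: 55 ≡ 3 and 2303 ≡ 3 (mod 4), so (55/2303) = −(2303/55).
Reduce top mod 55: now compute (48/55).
Pull out 2^4: since 55 ≡ 7 (mod 8), (2/55) = +1, so (2/55)^4 = +1.
Reciprocity: 3 ≡ 3 and 55 ≡ 3 (mod 4), so (3/55) = −(55/3).
Reduce top mod 3: now compute (1/3).
Reached (1/3) = 1. Collecting the sign flips along the way, the symbol is +1.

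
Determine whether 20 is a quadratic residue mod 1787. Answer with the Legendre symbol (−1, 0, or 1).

-1

Pull out 2^2: since 1787 ≡ 3 (mod 8), (2/1787) = -1, so (2/1787)^2 = +1.
Reciprocity: 5 ≡ 1 and 1787 ≡ 3 (mod 4), so (5/1787) = +(1787/5).
Reduce top mod 5: now compute (2/5).
Pull out 2: since 5 ≡ 5 (mod 8), (2/5) = -1.
Reached (1/5) = 1. Collecting the sign flips along the way, the symbol is -1.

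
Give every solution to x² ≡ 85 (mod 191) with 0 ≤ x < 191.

64, 127

Since 191 ≡ 3 (mod 4), a square root of 85 is 85^((191+1)/4) = 85^48 mod 191.
Repeated squaring: 85^2≡158, 85^4≡134, 85^8≡2, 85^16≡4, 85^32≡16 (mod 191).
85^48 = 85^(32+16) ≡ 64 (mod 191).
Check: 64² = 4096 ≡ 85 (mod 191). The two roots are 64 and 127.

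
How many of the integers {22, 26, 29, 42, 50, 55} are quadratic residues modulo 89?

4

(22/89) = +1 → QR.
(26/89) = -1 → non-residue.
(29/89) = -1 → non-residue.
(42/89) = +1 → QR.
(50/89) = +1 → QR.
(55/89) = +1 → QR.
Total quadratic residues among the 6: 4.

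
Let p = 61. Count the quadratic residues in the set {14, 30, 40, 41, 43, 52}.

3

(14/61) = +1 → QR.
(30/61) = -1 → non-residue.
(40/61) = -1 → non-residue.
(41/61) = +1 → QR.
(43/61) = -1 → non-residue.
(52/61) = +1 → QR.
Total quadratic residues among the 6: 3.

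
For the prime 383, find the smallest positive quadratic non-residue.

(2/383) = +1, so 2 is a residue.
(3/383) = +1, so 3 is a residue.
(4/383) = +1, so 4 is a residue.
(5/383) = −1, so 5 is the smallest positive non-residue mod 383.

5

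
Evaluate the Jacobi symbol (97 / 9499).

-1

Reciprocity: 97 ≡ 1 and 9499 ≡ 3 (mod 4), so (97/9499) = +(9499/97).
Reduce top mod 97: now compute (90/97).
Pull out 2: since 97 ≡ 1 (mod 8), (2/97) = +1.
Reciprocity: 45 ≡ 1 and 97 ≡ 1 (mod 4), so (45/97) = +(97/45).
Reduce top mod 45: now compute (7/45).
Reciprocity: 7 ≡ 3 and 45 ≡ 1 (mod 4), so (7/45) = +(45/7).
Reduce top mod 7: now compute (3/7).
Reciprocity: 3 ≡ 3 and 7 ≡ 3 (mod 4), so (3/7) = −(7/3).
Reduce top mod 3: now compute (1/3).
Reached (1/3) = 1. Collecting the sign flips along the way, the symbol is -1.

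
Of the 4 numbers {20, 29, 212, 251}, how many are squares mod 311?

(20/311) = +1 → QR.
(29/311) = -1 → non-residue.
(212/311) = +1 → QR.
(251/311) = -1 → non-residue.
Total quadratic residues among the 4: 2.

2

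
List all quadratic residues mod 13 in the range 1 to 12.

Square k = 1,…,6 (k and 13−k give the same square):
1²=1, 2²=4, 3²=9, 4²≡3, 5²≡12, 6²≡10 (mod 13).
So the quadratic residues mod 13 are {1, 3, 4, 9, 10, 12}.

1 3 4 9 10 12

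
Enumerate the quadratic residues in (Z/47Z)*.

1 2 3 4 6 7 8 9 12 14 16 17 18 21 24 25 27 28 32 34 36 37 42

Square k = 1,…,23 (k and 47−k give the same square):
1²=1, 2²=4, 3²=9, 4²=16, 5²=25, 6²=36, 7²≡2, 8²≡17, 9²≡34, 10²≡6, 11²≡27, 12²≡3, 13²≡28, 14²≡8, 15²≡37, 16²≡21, 17²≡7, 18²≡42, 19²≡32, 20²≡24, 21²≡18, 22²≡14, 23²≡12 (mod 47).
So the quadratic residues mod 47 are {1, 2, 3, 4, 6, 7, 8, 9, 12, 14, 16, 17, 18, 21, 24, 25, 27, 28, 32, 34, 36, 37, 42}.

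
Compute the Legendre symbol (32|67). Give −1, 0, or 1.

-1

Euler's criterion: (32/67) ≡ 32^33 (mod 67).
32^2 ≡ 19 (mod 67)
32^4 ≡ 26 (mod 67)
32^8 ≡ 6 (mod 67)
32^16 ≡ 36 (mod 67)
32^32 ≡ 23 (mod 67)
32^33 = 32^(32+1) ≡ 66 (mod 67).
Result is 66 ≡ −1, so (32/67) = −1.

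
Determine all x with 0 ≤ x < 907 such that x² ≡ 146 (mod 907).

96, 811

Since 907 ≡ 3 (mod 4), a square root of 146 is 146^((907+1)/4) = 146^227 mod 907.
Repeated squaring: 146^2≡455, 146^4≡229, 146^8≡742, 146^16≡15, 146^32≡225, 146^64≡740, 146^128≡679 (mod 907).
146^227 = 146^(128+64+32+2+1) ≡ 96 (mod 907).
Check: 96² = 9216 ≡ 146 (mod 907). The two roots are 96 and 811.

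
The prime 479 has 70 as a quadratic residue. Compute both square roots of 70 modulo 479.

Since 479 ≡ 3 (mod 4), a square root of 70 is 70^((479+1)/4) = 70^120 mod 479.
Repeated squaring: 70^2≡110, 70^4≡125, 70^8≡297, 70^16≡73, 70^32≡60, 70^64≡247 (mod 479).
70^120 = 70^(64+32+16+8) ≡ 178 (mod 479).
Check: 178² = 31684 ≡ 70 (mod 479). The two roots are 178 and 301.

178, 301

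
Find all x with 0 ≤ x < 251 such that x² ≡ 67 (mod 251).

103, 148

Since 251 ≡ 3 (mod 4), a square root of 67 is 67^((251+1)/4) = 67^63 mod 251.
Repeated squaring: 67^2≡222, 67^4≡88, 67^8≡214, 67^16≡114, 67^32≡195 (mod 251).
67^63 = 67^(32+16+8+4+2+1) ≡ 103 (mod 251).
Check: 103² = 10609 ≡ 67 (mod 251). The two roots are 103 and 148.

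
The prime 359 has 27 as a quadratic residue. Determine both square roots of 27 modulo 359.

Since 359 ≡ 3 (mod 4), a square root of 27 is 27^((359+1)/4) = 27^90 mod 359.
Repeated squaring: 27^2≡11, 27^4≡121, 27^8≡281, 27^16≡340, 27^32≡2, 27^64≡4 (mod 359).
27^90 = 27^(64+16+8+2) ≡ 229 (mod 359).
Check: 229² = 52441 ≡ 27 (mod 359). The two roots are 130 and 229.

130, 229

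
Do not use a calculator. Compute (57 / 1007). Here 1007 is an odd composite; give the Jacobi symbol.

0

Reciprocity: 57 ≡ 1 and 1007 ≡ 3 (mod 4), so (57/1007) = +(1007/57).
Reduce top mod 57: now compute (38/57).
Pull out 2: since 57 ≡ 1 (mod 8), (2/57) = +1.
Reciprocity: 19 ≡ 3 and 57 ≡ 1 (mod 4), so (19/57) = +(57/19).
Reduce top mod 19: now compute (0/19).
Top reduces to 0: gcd > 1, so the symbol is 0.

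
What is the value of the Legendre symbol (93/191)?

Reciprocity: 93 ≡ 1 and 191 ≡ 3 (mod 4), so (93/191) = +(191/93).
Reduce top mod 93: now compute (5/93).
Reciprocity: 5 ≡ 1 and 93 ≡ 1 (mod 4), so (5/93) = +(93/5).
Reduce top mod 5: now compute (3/5).
Reciprocity: 3 ≡ 3 and 5 ≡ 1 (mod 4), so (3/5) = +(5/3).
Reduce top mod 3: now compute (2/3).
Pull out 2: since 3 ≡ 3 (mod 8), (2/3) = -1.
Reached (1/3) = 1. Collecting the sign flips along the way, the symbol is -1.

-1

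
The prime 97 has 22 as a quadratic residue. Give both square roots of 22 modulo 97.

33, 64

97 ≡ 1 (mod 4), so we find a root by search.
Trying successive values, 33² = 1089 ≡ 22 (mod 97). The other root is 97 − 33 = 64.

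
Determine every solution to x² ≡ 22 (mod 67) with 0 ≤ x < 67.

25, 42

Since 67 ≡ 3 (mod 4), a square root of 22 is 22^((67+1)/4) = 22^17 mod 67.
Repeated squaring: 22^2≡15, 22^4≡24, 22^8≡40, 22^16≡59 (mod 67).
22^17 = 22^(16+1) ≡ 25 (mod 67).
Check: 25² = 625 ≡ 22 (mod 67). The two roots are 25 and 42.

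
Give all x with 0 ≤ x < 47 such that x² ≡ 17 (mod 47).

8, 39

Since 47 ≡ 3 (mod 4), a square root of 17 is 17^((47+1)/4) = 17^12 mod 47.
Repeated squaring: 17^2≡7, 17^4≡2, 17^8≡4 (mod 47).
17^12 = 17^(8+4) ≡ 8 (mod 47).
Check: 8² = 64 ≡ 17 (mod 47). The two roots are 8 and 39.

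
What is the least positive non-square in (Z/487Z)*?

3

(2/487) = +1, so 2 is a residue.
(3/487) = −1, so 3 is the smallest positive non-residue mod 487.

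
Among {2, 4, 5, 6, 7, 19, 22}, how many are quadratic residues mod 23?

3

(2/23) = +1 → QR.
(4/23) = +1 → QR.
(5/23) = -1 → non-residue.
(6/23) = +1 → QR.
(7/23) = -1 → non-residue.
(19/23) = -1 → non-residue.
(22/23) = -1 → non-residue.
Total quadratic residues among the 7: 3.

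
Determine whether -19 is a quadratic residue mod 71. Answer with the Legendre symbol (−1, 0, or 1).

-1

Euler's criterion: (-19/71) ≡ 52^35 (mod 71).
52^2 ≡ 6 (mod 71)
52^4 ≡ 36 (mod 71)
52^8 ≡ 18 (mod 71)
52^16 ≡ 40 (mod 71)
52^32 ≡ 38 (mod 71)
52^35 = 52^(32+2+1) ≡ 70 (mod 71).
Result is 70 ≡ −1, so (-19/71) = −1.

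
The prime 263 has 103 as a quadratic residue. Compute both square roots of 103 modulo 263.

41, 222

Since 263 ≡ 3 (mod 4), a square root of 103 is 103^((263+1)/4) = 103^66 mod 263.
Repeated squaring: 103^2≡89, 103^4≡31, 103^8≡172, 103^16≡128, 103^32≡78, 103^64≡35 (mod 263).
103^66 = 103^(64+2) ≡ 222 (mod 263).
Check: 222² = 49284 ≡ 103 (mod 263). The two roots are 41 and 222.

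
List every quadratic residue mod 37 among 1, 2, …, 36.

Square k = 1,…,18 (k and 37−k give the same square):
1²=1, 2²=4, 3²=9, 4²=16, 5²=25, 6²=36, 7²≡12, 8²≡27, 9²≡7, 10²≡26, 11²≡10, 12²≡33, 13²≡21, 14²≡11, 15²≡3, 16²≡34, 17²≡30, 18²≡28 (mod 37).
So the quadratic residues mod 37 are {1, 3, 4, 7, 9, 10, 11, 12, 16, 21, 25, 26, 27, 28, 30, 33, 34, 36}.

1, 3, 4, 7, 9, 10, 11, 12, 16, 21, 25, 26, 27, 28, 30, 33, 34, 36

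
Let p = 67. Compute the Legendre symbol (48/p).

-1

Pull out 2^4: since 67 ≡ 3 (mod 8), (2/67) = -1, so (2/67)^4 = +1.
Reciprocity: 3 ≡ 3 and 67 ≡ 3 (mod 4), so (3/67) = −(67/3).
Reduce top mod 3: now compute (1/3).
Reached (1/3) = 1. Collecting the sign flips along the way, the symbol is -1.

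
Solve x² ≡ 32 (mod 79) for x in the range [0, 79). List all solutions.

36, 43

Since 79 ≡ 3 (mod 4), a square root of 32 is 32^((79+1)/4) = 32^20 mod 79.
Repeated squaring: 32^2≡76, 32^4≡9, 32^8≡2, 32^16≡4 (mod 79).
32^20 = 32^(16+4) ≡ 36 (mod 79).
Check: 36² = 1296 ≡ 32 (mod 79). The two roots are 36 and 43.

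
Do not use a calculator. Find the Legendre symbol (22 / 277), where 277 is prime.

1

Euler's criterion: (22/277) ≡ 22^138 (mod 277).
22^2 ≡ 207 (mod 277)
22^4 ≡ 191 (mod 277)
22^8 ≡ 194 (mod 277)
22^16 ≡ 241 (mod 277)
22^32 ≡ 188 (mod 277)
22^64 ≡ 165 (mod 277)
22^128 ≡ 79 (mod 277)
22^138 = 22^(128+8+2) ≡ 1 (mod 277).
Result is 1, so (22/277) = 1.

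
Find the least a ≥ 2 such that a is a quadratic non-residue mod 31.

(2/31) = +1, so 2 is a residue.
(3/31) = −1, so 3 is the smallest positive non-residue mod 31.

3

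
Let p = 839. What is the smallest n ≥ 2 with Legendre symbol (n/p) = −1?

(2/839) = +1, so 2 is a residue.
(3/839) = +1, so 3 is a residue.
(4/839) = +1, so 4 is a residue.
(5/839) = +1, so 5 is a residue.
(6/839) = +1, so 6 is a residue.
(7/839) = +1, so 7 is a residue.
(8/839) = +1, so 8 is a residue.
(9/839) = +1, so 9 is a residue.
(10/839) = +1, so 10 is a residue.
(11/839) = −1, so 11 is the smallest positive non-residue mod 839.

11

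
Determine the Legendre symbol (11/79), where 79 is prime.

1

Reciprocity: 11 ≡ 3 and 79 ≡ 3 (mod 4), so (11/79) = −(79/11).
Reduce top mod 11: now compute (2/11).
Pull out 2: since 11 ≡ 3 (mod 8), (2/11) = -1.
Reached (1/11) = 1. Collecting the sign flips along the way, the symbol is +1.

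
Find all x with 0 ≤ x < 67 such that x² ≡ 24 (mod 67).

15, 52

Since 67 ≡ 3 (mod 4), a square root of 24 is 24^((67+1)/4) = 24^17 mod 67.
Repeated squaring: 24^2≡40, 24^4≡59, 24^8≡64, 24^16≡9 (mod 67).
24^17 = 24^(16+1) ≡ 15 (mod 67).
Check: 15² = 225 ≡ 24 (mod 67). The two roots are 15 and 52.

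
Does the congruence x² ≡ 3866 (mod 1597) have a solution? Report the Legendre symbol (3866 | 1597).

-1

First reduce: 3866 ≡ 672 (mod 1597).
Pull out 2^5: since 1597 ≡ 5 (mod 8), (2/1597) = -1, so (2/1597)^5 = -1.
Reciprocity: 21 ≡ 1 and 1597 ≡ 1 (mod 4), so (21/1597) = +(1597/21).
Reduce top mod 21: now compute (1/21).
Reached (1/21) = 1. Collecting the sign flips along the way, the symbol is -1.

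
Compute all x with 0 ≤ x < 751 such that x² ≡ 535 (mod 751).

71, 680

Since 751 ≡ 3 (mod 4), a square root of 535 is 535^((751+1)/4) = 535^188 mod 751.
Repeated squaring: 535^2≡94, 535^4≡575, 535^8≡185, 535^16≡430, 535^32≡154, 535^64≡435, 535^128≡724 (mod 751).
535^188 = 535^(128+32+16+8+4) ≡ 71 (mod 751).
Check: 71² = 5041 ≡ 535 (mod 751). The two roots are 71 and 680.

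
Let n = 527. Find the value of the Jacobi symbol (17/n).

Reciprocity: 17 ≡ 1 and 527 ≡ 3 (mod 4), so (17/527) = +(527/17).
Reduce top mod 17: now compute (0/17).
Top reduces to 0: gcd > 1, so the symbol is 0.

0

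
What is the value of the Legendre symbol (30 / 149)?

1

Pull out 2: since 149 ≡ 5 (mod 8), (2/149) = -1.
Reciprocity: 15 ≡ 3 and 149 ≡ 1 (mod 4), so (15/149) = +(149/15).
Reduce top mod 15: now compute (14/15).
Pull out 2: since 15 ≡ 7 (mod 8), (2/15) = +1.
Reciprocity: 7 ≡ 3 and 15 ≡ 3 (mod 4), so (7/15) = −(15/7).
Reduce top mod 7: now compute (1/7).
Reached (1/7) = 1. Collecting the sign flips along the way, the symbol is +1.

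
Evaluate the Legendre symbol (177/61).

-1

Euler's criterion: (177/61) ≡ 55^30 (mod 61).
55^2 ≡ 36 (mod 61)
55^4 ≡ 15 (mod 61)
55^8 ≡ 42 (mod 61)
55^16 ≡ 56 (mod 61)
55^30 = 55^(16+8+4+2) ≡ 60 (mod 61).
Result is 60 ≡ −1, so (177/61) = −1.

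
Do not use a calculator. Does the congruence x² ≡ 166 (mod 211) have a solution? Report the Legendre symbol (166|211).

Pull out 2: since 211 ≡ 3 (mod 8), (2/211) = -1.
Reciprocity: 83 ≡ 3 and 211 ≡ 3 (mod 4), so (83/211) = −(211/83).
Reduce top mod 83: now compute (45/83).
Reciprocity: 45 ≡ 1 and 83 ≡ 3 (mod 4), so (45/83) = +(83/45).
Reduce top mod 45: now compute (38/45).
Pull out 2: since 45 ≡ 5 (mod 8), (2/45) = -1.
Reciprocity: 19 ≡ 3 and 45 ≡ 1 (mod 4), so (19/45) = +(45/19).
Reduce top mod 19: now compute (7/19).
Reciprocity: 7 ≡ 3 and 19 ≡ 3 (mod 4), so (7/19) = −(19/7).
Reduce top mod 7: now compute (5/7).
Reciprocity: 5 ≡ 1 and 7 ≡ 3 (mod 4), so (5/7) = +(7/5).
Reduce top mod 5: now compute (2/5).
Pull out 2: since 5 ≡ 5 (mod 8), (2/5) = -1.
Reached (1/5) = 1. Collecting the sign flips along the way, the symbol is -1.

-1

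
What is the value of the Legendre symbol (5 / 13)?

Euler's criterion: (5/13) ≡ 5^6 (mod 13).
5^2 ≡ 12 (mod 13)
5^4 ≡ 1 (mod 13)
5^6 = 5^(4+2) ≡ 12 (mod 13).
Result is 12 ≡ −1, so (5/13) = −1.

-1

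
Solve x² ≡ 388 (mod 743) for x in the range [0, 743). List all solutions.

Since 743 ≡ 3 (mod 4), a square root of 388 is 388^((743+1)/4) = 388^186 mod 743.
Repeated squaring: 388^2≡458, 388^4≡238, 388^8≡176, 388^16≡513, 388^32≡147, 388^64≡62, 388^128≡129 (mod 743).
388^186 = 388^(128+32+16+8+2) ≡ 600 (mod 743).
Check: 600² = 360000 ≡ 388 (mod 743). The two roots are 143 and 600.

143, 600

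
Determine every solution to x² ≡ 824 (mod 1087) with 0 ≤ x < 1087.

Since 1087 ≡ 3 (mod 4), a square root of 824 is 824^((1087+1)/4) = 824^272 mod 1087.
Repeated squaring: 824^2≡688, 824^4≡499, 824^8≡78, 824^16≡649, 824^32≡532, 824^64≡404, 824^128≡166, 824^256≡381 (mod 1087).
824^272 = 824^(256+16) ≡ 520 (mod 1087).
Check: 520² = 270400 ≡ 824 (mod 1087). The two roots are 520 and 567.

520, 567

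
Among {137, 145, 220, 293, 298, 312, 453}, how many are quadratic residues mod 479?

4

(137/479) = +1 → QR.
(145/479) = -1 → non-residue.
(220/479) = +1 → QR.
(293/479) = +1 → QR.
(298/479) = -1 → non-residue.
(312/479) = -1 → non-residue.
(453/479) = +1 → QR.
Total quadratic residues among the 7: 4.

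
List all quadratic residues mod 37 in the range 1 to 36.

1,3,4,7,9,10,11,12,16,21,25,26,27,28,30,33,34,36

Square k = 1,…,18 (k and 37−k give the same square):
1²=1, 2²=4, 3²=9, 4²=16, 5²=25, 6²=36, 7²≡12, 8²≡27, 9²≡7, 10²≡26, 11²≡10, 12²≡33, 13²≡21, 14²≡11, 15²≡3, 16²≡34, 17²≡30, 18²≡28 (mod 37).
So the quadratic residues mod 37 are {1, 3, 4, 7, 9, 10, 11, 12, 16, 21, 25, 26, 27, 28, 30, 33, 34, 36}.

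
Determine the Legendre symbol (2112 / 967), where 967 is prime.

First reduce: 2112 ≡ 178 (mod 967).
Pull out 2: since 967 ≡ 7 (mod 8), (2/967) = +1.
Reciprocity: 89 ≡ 1 and 967 ≡ 3 (mod 4), so (89/967) = +(967/89).
Reduce top mod 89: now compute (77/89).
Reciprocity: 77 ≡ 1 and 89 ≡ 1 (mod 4), so (77/89) = +(89/77).
Reduce top mod 77: now compute (12/77).
Pull out 2^2: since 77 ≡ 5 (mod 8), (2/77) = -1, so (2/77)^2 = +1.
Reciprocity: 3 ≡ 3 and 77 ≡ 1 (mod 4), so (3/77) = +(77/3).
Reduce top mod 3: now compute (2/3).
Pull out 2: since 3 ≡ 3 (mod 8), (2/3) = -1.
Reached (1/3) = 1. Collecting the sign flips along the way, the symbol is -1.

-1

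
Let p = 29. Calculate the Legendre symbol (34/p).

First reduce: 34 ≡ 5 (mod 29).
Reciprocity: 5 ≡ 1 and 29 ≡ 1 (mod 4), so (5/29) = +(29/5).
Reduce top mod 5: now compute (4/5).
Pull out 2^2: since 5 ≡ 5 (mod 8), (2/5) = -1, so (2/5)^2 = +1.
Reached (1/5) = 1. Collecting the sign flips along the way, the symbol is +1.

1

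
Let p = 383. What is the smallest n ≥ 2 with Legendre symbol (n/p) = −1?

(2/383) = +1, so 2 is a residue.
(3/383) = +1, so 3 is a residue.
(4/383) = +1, so 4 is a residue.
(5/383) = −1, so 5 is the smallest positive non-residue mod 383.

5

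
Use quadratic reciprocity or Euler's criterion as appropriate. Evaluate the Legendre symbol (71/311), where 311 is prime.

Euler's criterion: (71/311) ≡ 71^155 (mod 311).
71^2 ≡ 65 (mod 311)
71^4 ≡ 182 (mod 311)
71^8 ≡ 158 (mod 311)
71^16 ≡ 84 (mod 311)
71^32 ≡ 214 (mod 311)
71^64 ≡ 79 (mod 311)
71^128 ≡ 21 (mod 311)
71^155 = 71^(128+16+8+2+1) ≡ 310 (mod 311).
Result is 310 ≡ −1, so (71/311) = −1.

-1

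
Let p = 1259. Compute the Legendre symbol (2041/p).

-1

First reduce: 2041 ≡ 782 (mod 1259).
Pull out 2: since 1259 ≡ 3 (mod 8), (2/1259) = -1.
Reciprocity: 391 ≡ 3 and 1259 ≡ 3 (mod 4), so (391/1259) = −(1259/391).
Reduce top mod 391: now compute (86/391).
Pull out 2: since 391 ≡ 7 (mod 8), (2/391) = +1.
Reciprocity: 43 ≡ 3 and 391 ≡ 3 (mod 4), so (43/391) = −(391/43).
Reduce top mod 43: now compute (4/43).
Pull out 2^2: since 43 ≡ 3 (mod 8), (2/43) = -1, so (2/43)^2 = +1.
Reached (1/43) = 1. Collecting the sign flips along the way, the symbol is -1.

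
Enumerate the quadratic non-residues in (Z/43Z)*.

2, 3, 5, 7, 8, 12, 18, 19, 20, 22, 26, 27, 28, 29, 30, 32, 33, 34, 37, 39, 42

Square k = 1,…,21 (k and 43−k give the same square):
1²=1, 2²=4, 3²=9, 4²=16, 5²=25, 6²=36, 7²≡6, 8²≡21, 9²≡38, 10²≡14, 11²≡35, 12²≡15, 13²≡40, 14²≡24, 15²≡10, 16²≡41, 17²≡31, 18²≡23, 19²≡17, 20²≡13, 21²≡11 (mod 43).
The residues are {1, 4, 6, 9, 10, 11, 13, 14, 15, 16, 17, 21, 23, 24, 25, 31, 35, 36, 38, 40, 41}; the non-residues are the remaining 21 nonzero classes.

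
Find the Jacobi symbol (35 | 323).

Reciprocity: 35 ≡ 3 and 323 ≡ 3 (mod 4), so (35/323) = −(323/35).
Reduce top mod 35: now compute (8/35).
Pull out 2^3: since 35 ≡ 3 (mod 8), (2/35) = -1, so (2/35)^3 = -1.
Reached (1/35) = 1. Collecting the sign flips along the way, the symbol is +1.

1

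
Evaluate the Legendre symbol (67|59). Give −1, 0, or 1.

First reduce: 67 ≡ 8 (mod 59).
Pull out 2^3: since 59 ≡ 3 (mod 8), (2/59) = -1, so (2/59)^3 = -1.
Reached (1/59) = 1. Collecting the sign flips along the way, the symbol is -1.

-1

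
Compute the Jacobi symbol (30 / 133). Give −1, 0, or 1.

Pull out 2: since 133 ≡ 5 (mod 8), (2/133) = -1.
Reciprocity: 15 ≡ 3 and 133 ≡ 1 (mod 4), so (15/133) = +(133/15).
Reduce top mod 15: now compute (13/15).
Reciprocity: 13 ≡ 1 and 15 ≡ 3 (mod 4), so (13/15) = +(15/13).
Reduce top mod 13: now compute (2/13).
Pull out 2: since 13 ≡ 5 (mod 8), (2/13) = -1.
Reached (1/13) = 1. Collecting the sign flips along the way, the symbol is +1.

1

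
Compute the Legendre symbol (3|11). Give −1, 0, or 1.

Reciprocity: 3 ≡ 3 and 11 ≡ 3 (mod 4), so (3/11) = −(11/3).
Reduce top mod 3: now compute (2/3).
Pull out 2: since 3 ≡ 3 (mod 8), (2/3) = -1.
Reached (1/3) = 1. Collecting the sign flips along the way, the symbol is +1.

1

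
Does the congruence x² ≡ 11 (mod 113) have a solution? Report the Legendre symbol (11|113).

Euler's criterion: (11/113) ≡ 11^56 (mod 113).
11^2 ≡ 8 (mod 113)
11^4 ≡ 64 (mod 113)
11^8 ≡ 28 (mod 113)
11^16 ≡ 106 (mod 113)
11^32 ≡ 49 (mod 113)
11^56 = 11^(32+16+8) ≡ 1 (mod 113).
Result is 1, so (11/113) = 1.

1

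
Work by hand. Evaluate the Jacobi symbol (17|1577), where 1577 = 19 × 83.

1

Reciprocity: 17 ≡ 1 and 1577 ≡ 1 (mod 4), so (17/1577) = +(1577/17).
Reduce top mod 17: now compute (13/17).
Reciprocity: 13 ≡ 1 and 17 ≡ 1 (mod 4), so (13/17) = +(17/13).
Reduce top mod 13: now compute (4/13).
Pull out 2^2: since 13 ≡ 5 (mod 8), (2/13) = -1, so (2/13)^2 = +1.
Reached (1/13) = 1. Collecting the sign flips along the way, the symbol is +1.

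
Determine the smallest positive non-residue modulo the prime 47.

(2/47) = +1, so 2 is a residue.
(3/47) = +1, so 3 is a residue.
(4/47) = +1, so 4 is a residue.
(5/47) = −1, so 5 is the smallest positive non-residue mod 47.

5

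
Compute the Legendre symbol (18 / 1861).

Pull out 2: since 1861 ≡ 5 (mod 8), (2/1861) = -1.
Reciprocity: 9 ≡ 1 and 1861 ≡ 1 (mod 4), so (9/1861) = +(1861/9).
Reduce top mod 9: now compute (7/9).
Reciprocity: 7 ≡ 3 and 9 ≡ 1 (mod 4), so (7/9) = +(9/7).
Reduce top mod 7: now compute (2/7).
Pull out 2: since 7 ≡ 7 (mod 8), (2/7) = +1.
Reached (1/7) = 1. Collecting the sign flips along the way, the symbol is -1.

-1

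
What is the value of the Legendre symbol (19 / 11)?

-1

First reduce: 19 ≡ 8 (mod 11).
Pull out 2^3: since 11 ≡ 3 (mod 8), (2/11) = -1, so (2/11)^3 = -1.
Reached (1/11) = 1. Collecting the sign flips along the way, the symbol is -1.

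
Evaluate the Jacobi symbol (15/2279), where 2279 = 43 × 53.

Reciprocity: 15 ≡ 3 and 2279 ≡ 3 (mod 4), so (15/2279) = −(2279/15).
Reduce top mod 15: now compute (14/15).
Pull out 2: since 15 ≡ 7 (mod 8), (2/15) = +1.
Reciprocity: 7 ≡ 3 and 15 ≡ 3 (mod 4), so (7/15) = −(15/7).
Reduce top mod 7: now compute (1/7).
Reached (1/7) = 1. Collecting the sign flips along the way, the symbol is +1.

1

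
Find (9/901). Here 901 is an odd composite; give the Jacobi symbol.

Reciprocity: 9 ≡ 1 and 901 ≡ 1 (mod 4), so (9/901) = +(901/9).
Reduce top mod 9: now compute (1/9).
Reached (1/9) = 1. Collecting the sign flips along the way, the symbol is +1.

1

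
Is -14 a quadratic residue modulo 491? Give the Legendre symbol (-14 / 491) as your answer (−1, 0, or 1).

-1

First reduce: -14 ≡ 477 (mod 491).
Reciprocity: 477 ≡ 1 and 491 ≡ 3 (mod 4), so (477/491) = +(491/477).
Reduce top mod 477: now compute (14/477).
Pull out 2: since 477 ≡ 5 (mod 8), (2/477) = -1.
Reciprocity: 7 ≡ 3 and 477 ≡ 1 (mod 4), so (7/477) = +(477/7).
Reduce top mod 7: now compute (1/7).
Reached (1/7) = 1. Collecting the sign flips along the way, the symbol is -1.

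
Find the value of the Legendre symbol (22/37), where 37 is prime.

-1

Euler's criterion: (22/37) ≡ 22^18 (mod 37).
22^2 ≡ 3 (mod 37)
22^4 ≡ 9 (mod 37)
22^8 ≡ 7 (mod 37)
22^16 ≡ 12 (mod 37)
22^18 = 22^(16+2) ≡ 36 (mod 37).
Result is 36 ≡ −1, so (22/37) = −1.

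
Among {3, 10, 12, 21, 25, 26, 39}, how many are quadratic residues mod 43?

(3/43) = -1 → non-residue.
(10/43) = +1 → QR.
(12/43) = -1 → non-residue.
(21/43) = +1 → QR.
(25/43) = +1 → QR.
(26/43) = -1 → non-residue.
(39/43) = -1 → non-residue.
Total quadratic residues among the 7: 3.

3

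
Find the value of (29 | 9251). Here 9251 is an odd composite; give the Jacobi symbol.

0

Reciprocity: 29 ≡ 1 and 9251 ≡ 3 (mod 4), so (29/9251) = +(9251/29).
Reduce top mod 29: now compute (0/29).
Top reduces to 0: gcd > 1, so the symbol is 0.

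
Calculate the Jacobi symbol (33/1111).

0

Reciprocity: 33 ≡ 1 and 1111 ≡ 3 (mod 4), so (33/1111) = +(1111/33).
Reduce top mod 33: now compute (22/33).
Pull out 2: since 33 ≡ 1 (mod 8), (2/33) = +1.
Reciprocity: 11 ≡ 3 and 33 ≡ 1 (mod 4), so (11/33) = +(33/11).
Reduce top mod 11: now compute (0/11).
Top reduces to 0: gcd > 1, so the symbol is 0.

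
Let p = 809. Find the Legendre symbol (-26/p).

First reduce: -26 ≡ 783 (mod 809).
Reciprocity: 783 ≡ 3 and 809 ≡ 1 (mod 4), so (783/809) = +(809/783).
Reduce top mod 783: now compute (26/783).
Pull out 2: since 783 ≡ 7 (mod 8), (2/783) = +1.
Reciprocity: 13 ≡ 1 and 783 ≡ 3 (mod 4), so (13/783) = +(783/13).
Reduce top mod 13: now compute (3/13).
Reciprocity: 3 ≡ 3 and 13 ≡ 1 (mod 4), so (3/13) = +(13/3).
Reduce top mod 3: now compute (1/3).
Reached (1/3) = 1. Collecting the sign flips along the way, the symbol is +1.

1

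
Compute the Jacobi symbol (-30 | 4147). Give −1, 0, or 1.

1

First reduce: -30 ≡ 4117 (mod 4147).
Reciprocity: 4117 ≡ 1 and 4147 ≡ 3 (mod 4), so (4117/4147) = +(4147/4117).
Reduce top mod 4117: now compute (30/4117).
Pull out 2: since 4117 ≡ 5 (mod 8), (2/4117) = -1.
Reciprocity: 15 ≡ 3 and 4117 ≡ 1 (mod 4), so (15/4117) = +(4117/15).
Reduce top mod 15: now compute (7/15).
Reciprocity: 7 ≡ 3 and 15 ≡ 3 (mod 4), so (7/15) = −(15/7).
Reduce top mod 7: now compute (1/7).
Reached (1/7) = 1. Collecting the sign flips along the way, the symbol is +1.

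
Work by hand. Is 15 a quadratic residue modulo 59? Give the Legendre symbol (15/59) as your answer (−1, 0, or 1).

Euler's criterion: (15/59) ≡ 15^29 (mod 59).
15^2 ≡ 48 (mod 59)
15^4 ≡ 3 (mod 59)
15^8 ≡ 9 (mod 59)
15^16 ≡ 22 (mod 59)
15^29 = 15^(16+8+4+1) ≡ 1 (mod 59).
Result is 1, so (15/59) = 1.

1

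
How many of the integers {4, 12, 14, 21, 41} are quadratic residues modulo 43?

4

(4/43) = +1 → QR.
(12/43) = -1 → non-residue.
(14/43) = +1 → QR.
(21/43) = +1 → QR.
(41/43) = +1 → QR.
Total quadratic residues among the 5: 4.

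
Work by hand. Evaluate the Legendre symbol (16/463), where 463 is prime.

Pull out 2^4: since 463 ≡ 7 (mod 8), (2/463) = +1, so (2/463)^4 = +1.
Reached (1/463) = 1. Collecting the sign flips along the way, the symbol is +1.

1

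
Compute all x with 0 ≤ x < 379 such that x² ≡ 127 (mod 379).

49, 330

Since 379 ≡ 3 (mod 4), a square root of 127 is 127^((379+1)/4) = 127^95 mod 379.
Repeated squaring: 127^2≡211, 127^4≡178, 127^8≡227, 127^16≡364, 127^32≡225, 127^64≡218 (mod 379).
127^95 = 127^(64+16+8+4+2+1) ≡ 49 (mod 379).
Check: 49² = 2401 ≡ 127 (mod 379). The two roots are 49 and 330.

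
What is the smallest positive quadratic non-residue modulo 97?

(2/97) = +1, so 2 is a residue.
(3/97) = +1, so 3 is a residue.
(4/97) = +1, so 4 is a residue.
(5/97) = −1, so 5 is the smallest positive non-residue mod 97.

5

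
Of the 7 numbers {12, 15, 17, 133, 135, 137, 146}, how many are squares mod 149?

2

(12/149) = -1 → non-residue.
(15/149) = -1 → non-residue.
(17/149) = +1 → QR.
(133/149) = +1 → QR.
(135/149) = -1 → non-residue.
(137/149) = -1 → non-residue.
(146/149) = -1 → non-residue.
Total quadratic residues among the 7: 2.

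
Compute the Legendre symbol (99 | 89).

1

First reduce: 99 ≡ 10 (mod 89).
Pull out 2: since 89 ≡ 1 (mod 8), (2/89) = +1.
Reciprocity: 5 ≡ 1 and 89 ≡ 1 (mod 4), so (5/89) = +(89/5).
Reduce top mod 5: now compute (4/5).
Pull out 2^2: since 5 ≡ 5 (mod 8), (2/5) = -1, so (2/5)^2 = +1.
Reached (1/5) = 1. Collecting the sign flips along the way, the symbol is +1.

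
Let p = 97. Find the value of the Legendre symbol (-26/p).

First reduce: -26 ≡ 71 (mod 97).
Reciprocity: 71 ≡ 3 and 97 ≡ 1 (mod 4), so (71/97) = +(97/71).
Reduce top mod 71: now compute (26/71).
Pull out 2: since 71 ≡ 7 (mod 8), (2/71) = +1.
Reciprocity: 13 ≡ 1 and 71 ≡ 3 (mod 4), so (13/71) = +(71/13).
Reduce top mod 13: now compute (6/13).
Pull out 2: since 13 ≡ 5 (mod 8), (2/13) = -1.
Reciprocity: 3 ≡ 3 and 13 ≡ 1 (mod 4), so (3/13) = +(13/3).
Reduce top mod 3: now compute (1/3).
Reached (1/3) = 1. Collecting the sign flips along the way, the symbol is -1.

-1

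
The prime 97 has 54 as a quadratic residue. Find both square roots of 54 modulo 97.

97 ≡ 1 (mod 4), so we find a root by search.
Trying successive values, 32² = 1024 ≡ 54 (mod 97). The other root is 97 − 32 = 65.

32, 65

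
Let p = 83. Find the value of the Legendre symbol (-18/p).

1

First reduce: -18 ≡ 65 (mod 83).
Reciprocity: 65 ≡ 1 and 83 ≡ 3 (mod 4), so (65/83) = +(83/65).
Reduce top mod 65: now compute (18/65).
Pull out 2: since 65 ≡ 1 (mod 8), (2/65) = +1.
Reciprocity: 9 ≡ 1 and 65 ≡ 1 (mod 4), so (9/65) = +(65/9).
Reduce top mod 9: now compute (2/9).
Pull out 2: since 9 ≡ 1 (mod 8), (2/9) = +1.
Reached (1/9) = 1. Collecting the sign flips along the way, the symbol is +1.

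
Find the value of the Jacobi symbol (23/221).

Reciprocity: 23 ≡ 3 and 221 ≡ 1 (mod 4), so (23/221) = +(221/23).
Reduce top mod 23: now compute (14/23).
Pull out 2: since 23 ≡ 7 (mod 8), (2/23) = +1.
Reciprocity: 7 ≡ 3 and 23 ≡ 3 (mod 4), so (7/23) = −(23/7).
Reduce top mod 7: now compute (2/7).
Pull out 2: since 7 ≡ 7 (mod 8), (2/7) = +1.
Reached (1/7) = 1. Collecting the sign flips along the way, the symbol is -1.

-1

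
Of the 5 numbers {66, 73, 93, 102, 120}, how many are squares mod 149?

(66/149) = -1 → non-residue.
(73/149) = +1 → QR.
(93/149) = -1 → non-residue.
(102/149) = +1 → QR.
(120/149) = +1 → QR.
Total quadratic residues among the 5: 3.

3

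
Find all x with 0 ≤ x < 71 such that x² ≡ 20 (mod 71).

34, 37

Since 71 ≡ 3 (mod 4), a square root of 20 is 20^((71+1)/4) = 20^18 mod 71.
Repeated squaring: 20^2≡45, 20^4≡37, 20^8≡20, 20^16≡45 (mod 71).
20^18 = 20^(16+2) ≡ 37 (mod 71).
Check: 37² = 1369 ≡ 20 (mod 71). The two roots are 34 and 37.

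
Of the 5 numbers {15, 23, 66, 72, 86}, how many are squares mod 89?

(15/89) = -1 → non-residue.
(23/89) = -1 → non-residue.
(66/89) = -1 → non-residue.
(72/89) = +1 → QR.
(86/89) = -1 → non-residue.
Total quadratic residues among the 5: 1.

1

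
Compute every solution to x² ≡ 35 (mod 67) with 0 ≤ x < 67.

13, 54

Since 67 ≡ 3 (mod 4), a square root of 35 is 35^((67+1)/4) = 35^17 mod 67.
Repeated squaring: 35^2≡19, 35^4≡26, 35^8≡6, 35^16≡36 (mod 67).
35^17 = 35^(16+1) ≡ 54 (mod 67).
Check: 54² = 2916 ≡ 35 (mod 67). The two roots are 13 and 54.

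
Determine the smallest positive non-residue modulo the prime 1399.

3

(2/1399) = +1, so 2 is a residue.
(3/1399) = −1, so 3 is the smallest positive non-residue mod 1399.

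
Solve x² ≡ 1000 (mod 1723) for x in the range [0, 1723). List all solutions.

679, 1044

Since 1723 ≡ 3 (mod 4), a square root of 1000 is 1000^((1723+1)/4) = 1000^431 mod 1723.
Repeated squaring: 1000^2≡660, 1000^4≡1404, 1000^8≡104, 1000^16≡478, 1000^32≡1048, 1000^64≡753, 1000^128≡142, 1000^256≡1211 (mod 1723).
1000^431 = 1000^(256+128+32+8+4+2+1) ≡ 679 (mod 1723).
Check: 679² = 461041 ≡ 1000 (mod 1723). The two roots are 679 and 1044.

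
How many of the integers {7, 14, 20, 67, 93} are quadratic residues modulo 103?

(7/103) = +1 → QR.
(14/103) = +1 → QR.
(20/103) = -1 → non-residue.
(67/103) = -1 → non-residue.
(93/103) = +1 → QR.
Total quadratic residues among the 5: 3.

3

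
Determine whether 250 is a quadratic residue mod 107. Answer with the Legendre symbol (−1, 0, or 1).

First reduce: 250 ≡ 36 (mod 107).
Pull out 2^2: since 107 ≡ 3 (mod 8), (2/107) = -1, so (2/107)^2 = +1.
Reciprocity: 9 ≡ 1 and 107 ≡ 3 (mod 4), so (9/107) = +(107/9).
Reduce top mod 9: now compute (8/9).
Pull out 2^3: since 9 ≡ 1 (mod 8), (2/9) = +1, so (2/9)^3 = +1.
Reached (1/9) = 1. Collecting the sign flips along the way, the symbol is +1.

1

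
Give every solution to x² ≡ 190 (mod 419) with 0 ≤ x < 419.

52, 367

Since 419 ≡ 3 (mod 4), a square root of 190 is 190^((419+1)/4) = 190^105 mod 419.
Repeated squaring: 190^2≡66, 190^4≡166, 190^8≡321, 190^16≡386, 190^32≡251, 190^64≡151 (mod 419).
190^105 = 190^(64+32+8+1) ≡ 52 (mod 419).
Check: 52² = 2704 ≡ 190 (mod 419). The two roots are 52 and 367.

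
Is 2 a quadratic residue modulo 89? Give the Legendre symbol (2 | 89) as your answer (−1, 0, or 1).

1

Euler's criterion: (2/89) ≡ 2^44 (mod 89).
2^2 ≡ 4 (mod 89)
2^4 ≡ 16 (mod 89)
2^8 ≡ 78 (mod 89)
2^16 ≡ 32 (mod 89)
2^32 ≡ 45 (mod 89)
2^44 = 2^(32+8+4) ≡ 1 (mod 89).
Result is 1, so (2/89) = 1.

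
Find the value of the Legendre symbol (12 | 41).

-1

Pull out 2^2: since 41 ≡ 1 (mod 8), (2/41) = +1, so (2/41)^2 = +1.
Reciprocity: 3 ≡ 3 and 41 ≡ 1 (mod 4), so (3/41) = +(41/3).
Reduce top mod 3: now compute (2/3).
Pull out 2: since 3 ≡ 3 (mod 8), (2/3) = -1.
Reached (1/3) = 1. Collecting the sign flips along the way, the symbol is -1.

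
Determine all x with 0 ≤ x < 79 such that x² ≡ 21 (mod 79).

10, 69

Since 79 ≡ 3 (mod 4), a square root of 21 is 21^((79+1)/4) = 21^20 mod 79.
Repeated squaring: 21^2≡46, 21^4≡62, 21^8≡52, 21^16≡18 (mod 79).
21^20 = 21^(16+4) ≡ 10 (mod 79).
Check: 10² = 100 ≡ 21 (mod 79). The two roots are 10 and 69.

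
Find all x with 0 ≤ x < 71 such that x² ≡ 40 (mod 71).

18, 53

Since 71 ≡ 3 (mod 4), a square root of 40 is 40^((71+1)/4) = 40^18 mod 71.
Repeated squaring: 40^2≡38, 40^4≡24, 40^8≡8, 40^16≡64 (mod 71).
40^18 = 40^(16+2) ≡ 18 (mod 71).
Check: 18² = 324 ≡ 40 (mod 71). The two roots are 18 and 53.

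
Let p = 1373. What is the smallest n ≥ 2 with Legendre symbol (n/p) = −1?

2

(2/1373) = −1, so 2 is the smallest positive non-residue mod 1373.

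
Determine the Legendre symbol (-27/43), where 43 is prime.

First reduce: -27 ≡ 16 (mod 43).
Pull out 2^4: since 43 ≡ 3 (mod 8), (2/43) = -1, so (2/43)^4 = +1.
Reached (1/43) = 1. Collecting the sign flips along the way, the symbol is +1.

1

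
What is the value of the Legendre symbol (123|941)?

-1

Euler's criterion: (123/941) ≡ 123^470 (mod 941).
123^2 ≡ 73 (mod 941)
123^4 ≡ 624 (mod 941)
123^8 ≡ 743 (mod 941)
123^16 ≡ 623 (mod 941)
123^32 ≡ 437 (mod 941)
123^64 ≡ 887 (mod 941)
123^128 ≡ 93 (mod 941)
123^256 ≡ 180 (mod 941)
123^470 = 123^(256+128+64+16+4+2) ≡ 940 (mod 941).
Result is 940 ≡ −1, so (123/941) = −1.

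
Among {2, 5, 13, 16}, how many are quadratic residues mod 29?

3

(2/29) = -1 → non-residue.
(5/29) = +1 → QR.
(13/29) = +1 → QR.
(16/29) = +1 → QR.
Total quadratic residues among the 4: 3.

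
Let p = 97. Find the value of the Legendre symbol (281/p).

-1

First reduce: 281 ≡ 87 (mod 97).
Reciprocity: 87 ≡ 3 and 97 ≡ 1 (mod 4), so (87/97) = +(97/87).
Reduce top mod 87: now compute (10/87).
Pull out 2: since 87 ≡ 7 (mod 8), (2/87) = +1.
Reciprocity: 5 ≡ 1 and 87 ≡ 3 (mod 4), so (5/87) = +(87/5).
Reduce top mod 5: now compute (2/5).
Pull out 2: since 5 ≡ 5 (mod 8), (2/5) = -1.
Reached (1/5) = 1. Collecting the sign flips along the way, the symbol is -1.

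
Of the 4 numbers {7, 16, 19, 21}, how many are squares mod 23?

(7/23) = -1 → non-residue.
(16/23) = +1 → QR.
(19/23) = -1 → non-residue.
(21/23) = -1 → non-residue.
Total quadratic residues among the 4: 1.

1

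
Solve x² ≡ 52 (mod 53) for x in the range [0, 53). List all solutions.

23, 30

53 ≡ 1 (mod 4), so we find a root by search.
Trying successive values, 23² = 529 ≡ 52 (mod 53). The other root is 53 − 23 = 30.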